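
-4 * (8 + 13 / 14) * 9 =-321.43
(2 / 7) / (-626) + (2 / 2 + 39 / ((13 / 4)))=28482 / 2191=13.00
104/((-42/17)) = -42.10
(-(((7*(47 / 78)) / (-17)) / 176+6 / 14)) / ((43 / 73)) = -50941225 / 70246176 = -0.73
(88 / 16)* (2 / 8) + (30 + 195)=1811 / 8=226.38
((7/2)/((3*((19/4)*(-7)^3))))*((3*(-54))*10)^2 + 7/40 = -69977483/37240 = -1879.09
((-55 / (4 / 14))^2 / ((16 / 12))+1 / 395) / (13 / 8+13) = 175646641 / 92430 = 1900.32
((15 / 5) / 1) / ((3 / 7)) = 7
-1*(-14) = 14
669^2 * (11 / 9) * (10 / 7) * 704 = 3851013760 / 7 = 550144822.86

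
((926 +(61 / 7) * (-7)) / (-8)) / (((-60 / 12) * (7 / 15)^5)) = 131371875 / 134456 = 977.06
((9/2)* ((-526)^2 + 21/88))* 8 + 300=9960644.59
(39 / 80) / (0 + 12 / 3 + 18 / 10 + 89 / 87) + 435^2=8985920193 / 47488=189225.07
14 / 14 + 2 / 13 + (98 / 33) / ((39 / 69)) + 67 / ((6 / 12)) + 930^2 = 371102335 / 429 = 865040.41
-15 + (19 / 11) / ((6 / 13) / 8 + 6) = -50987 / 3465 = -14.71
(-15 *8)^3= -1728000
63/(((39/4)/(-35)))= -2940/13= -226.15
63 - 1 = 62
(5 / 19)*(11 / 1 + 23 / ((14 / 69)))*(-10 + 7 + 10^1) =8705 / 38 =229.08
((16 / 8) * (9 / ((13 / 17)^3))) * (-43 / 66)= -633777 / 24167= -26.22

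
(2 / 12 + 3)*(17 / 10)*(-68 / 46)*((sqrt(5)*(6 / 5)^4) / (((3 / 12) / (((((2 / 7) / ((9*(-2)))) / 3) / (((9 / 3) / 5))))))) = 175712*sqrt(5) / 301875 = 1.30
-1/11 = -0.09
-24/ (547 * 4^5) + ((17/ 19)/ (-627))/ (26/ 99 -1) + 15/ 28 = 6943685979/ 12915921536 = 0.54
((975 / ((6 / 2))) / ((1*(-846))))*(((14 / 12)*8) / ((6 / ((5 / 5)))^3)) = -0.02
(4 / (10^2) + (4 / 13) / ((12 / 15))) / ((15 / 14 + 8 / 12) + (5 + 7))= 0.03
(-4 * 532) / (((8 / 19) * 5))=-5054 / 5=-1010.80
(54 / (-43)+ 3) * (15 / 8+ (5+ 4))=6525 / 344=18.97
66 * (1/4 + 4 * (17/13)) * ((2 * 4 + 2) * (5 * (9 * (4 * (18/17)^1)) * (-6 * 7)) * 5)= -31995810000/221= -144777420.81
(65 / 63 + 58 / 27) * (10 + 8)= 1202 / 21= 57.24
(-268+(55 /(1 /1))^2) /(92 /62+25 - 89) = -28489 /646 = -44.10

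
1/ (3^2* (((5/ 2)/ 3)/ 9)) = 6/ 5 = 1.20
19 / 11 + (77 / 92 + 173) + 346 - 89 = 437755 / 1012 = 432.56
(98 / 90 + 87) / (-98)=-1982 / 2205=-0.90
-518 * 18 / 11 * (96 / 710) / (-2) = 223776 / 3905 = 57.30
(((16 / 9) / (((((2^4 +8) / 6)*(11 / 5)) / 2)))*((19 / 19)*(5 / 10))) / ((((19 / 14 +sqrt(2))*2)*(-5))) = 532 / 3069 - 392*sqrt(2) / 3069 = -0.01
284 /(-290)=-142 /145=-0.98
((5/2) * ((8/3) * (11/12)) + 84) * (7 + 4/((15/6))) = 34873/45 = 774.96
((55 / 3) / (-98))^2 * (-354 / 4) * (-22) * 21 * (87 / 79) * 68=2903609775 / 27097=107156.13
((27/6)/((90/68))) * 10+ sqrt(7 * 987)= 34+ 7 * sqrt(141)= 117.12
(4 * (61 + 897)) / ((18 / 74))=141784 / 9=15753.78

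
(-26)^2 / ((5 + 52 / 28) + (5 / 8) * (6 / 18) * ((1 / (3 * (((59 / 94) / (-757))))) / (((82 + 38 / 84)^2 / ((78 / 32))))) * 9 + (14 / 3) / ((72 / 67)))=1446390223072704 / 23385028200383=61.85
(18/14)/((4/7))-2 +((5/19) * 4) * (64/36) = 1451/684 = 2.12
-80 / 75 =-16 / 15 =-1.07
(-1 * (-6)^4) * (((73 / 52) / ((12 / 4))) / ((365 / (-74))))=7992 / 65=122.95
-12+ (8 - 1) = -5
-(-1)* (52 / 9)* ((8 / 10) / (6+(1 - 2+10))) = 0.31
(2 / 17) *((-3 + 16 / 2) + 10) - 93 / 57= 43 / 323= 0.13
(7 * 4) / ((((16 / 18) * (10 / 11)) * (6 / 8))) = 231 / 5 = 46.20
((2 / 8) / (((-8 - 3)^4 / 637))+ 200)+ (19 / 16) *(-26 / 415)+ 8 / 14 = 68224187161 / 340256840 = 200.51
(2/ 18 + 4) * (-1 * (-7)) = 259/ 9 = 28.78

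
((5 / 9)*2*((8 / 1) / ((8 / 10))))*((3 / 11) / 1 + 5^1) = 5800 / 99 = 58.59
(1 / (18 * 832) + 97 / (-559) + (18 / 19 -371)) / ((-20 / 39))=4529861327 / 6274560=721.94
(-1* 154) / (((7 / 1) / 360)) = -7920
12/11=1.09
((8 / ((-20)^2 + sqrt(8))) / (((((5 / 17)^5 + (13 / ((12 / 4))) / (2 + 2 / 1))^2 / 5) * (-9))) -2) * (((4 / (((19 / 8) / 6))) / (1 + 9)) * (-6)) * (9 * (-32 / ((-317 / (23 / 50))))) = 26226036199961067951507456 / 5150743592276148994217125 -123069944186027606016 * sqrt(2) / 1030148718455229798843425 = 5.09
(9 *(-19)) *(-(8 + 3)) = 1881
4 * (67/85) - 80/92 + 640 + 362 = 1963374/1955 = 1004.28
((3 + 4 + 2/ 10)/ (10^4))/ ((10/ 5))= 9/ 25000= 0.00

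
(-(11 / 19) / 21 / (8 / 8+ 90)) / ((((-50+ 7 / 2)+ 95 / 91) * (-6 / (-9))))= 11 / 1100309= 0.00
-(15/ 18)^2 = -25/ 36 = -0.69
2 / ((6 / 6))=2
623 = 623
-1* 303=-303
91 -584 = -493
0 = 0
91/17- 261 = -4346/17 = -255.65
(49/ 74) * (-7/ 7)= -49/ 74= -0.66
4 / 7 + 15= 109 / 7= 15.57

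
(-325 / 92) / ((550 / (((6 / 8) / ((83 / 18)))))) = -0.00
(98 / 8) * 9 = 441 / 4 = 110.25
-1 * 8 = -8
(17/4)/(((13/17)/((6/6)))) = 289/52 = 5.56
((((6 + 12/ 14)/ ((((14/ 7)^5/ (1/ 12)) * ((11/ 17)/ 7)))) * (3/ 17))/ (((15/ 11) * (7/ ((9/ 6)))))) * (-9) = -27/ 560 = -0.05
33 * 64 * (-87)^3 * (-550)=764917084800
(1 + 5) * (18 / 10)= 54 / 5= 10.80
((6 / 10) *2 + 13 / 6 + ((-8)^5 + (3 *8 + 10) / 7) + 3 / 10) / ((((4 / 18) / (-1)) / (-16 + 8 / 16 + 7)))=-35085399 / 28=-1253049.96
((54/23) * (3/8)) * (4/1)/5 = 81/115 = 0.70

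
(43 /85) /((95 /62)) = 2666 /8075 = 0.33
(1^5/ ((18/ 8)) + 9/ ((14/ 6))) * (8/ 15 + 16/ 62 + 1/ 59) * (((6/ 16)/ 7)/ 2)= 6009967/ 64527120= 0.09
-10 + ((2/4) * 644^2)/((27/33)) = 2280958/9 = 253439.78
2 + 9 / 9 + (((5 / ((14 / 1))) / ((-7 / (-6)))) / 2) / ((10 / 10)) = 309 / 98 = 3.15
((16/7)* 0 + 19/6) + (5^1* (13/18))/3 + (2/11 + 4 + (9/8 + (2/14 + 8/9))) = 178111/16632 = 10.71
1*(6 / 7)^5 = 7776 / 16807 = 0.46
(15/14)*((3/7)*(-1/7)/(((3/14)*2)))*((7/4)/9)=-0.03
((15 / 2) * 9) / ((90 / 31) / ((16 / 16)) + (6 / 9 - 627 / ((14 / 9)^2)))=-1230390 / 4658119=-0.26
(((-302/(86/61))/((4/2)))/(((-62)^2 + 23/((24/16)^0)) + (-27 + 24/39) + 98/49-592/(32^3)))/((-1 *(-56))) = -15327104/30793898611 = -0.00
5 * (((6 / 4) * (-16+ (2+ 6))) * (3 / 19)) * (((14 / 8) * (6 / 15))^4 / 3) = -0.76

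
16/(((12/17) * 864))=17/648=0.03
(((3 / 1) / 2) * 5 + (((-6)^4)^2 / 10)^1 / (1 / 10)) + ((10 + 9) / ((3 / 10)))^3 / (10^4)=226752602 / 135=1679648.90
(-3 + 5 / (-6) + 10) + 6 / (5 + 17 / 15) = 493 / 69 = 7.14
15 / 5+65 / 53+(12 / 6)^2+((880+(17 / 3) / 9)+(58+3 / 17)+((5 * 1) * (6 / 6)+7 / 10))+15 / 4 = 465367003 / 486540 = 956.48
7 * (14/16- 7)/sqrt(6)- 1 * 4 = -343 * sqrt(6)/48- 4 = -21.50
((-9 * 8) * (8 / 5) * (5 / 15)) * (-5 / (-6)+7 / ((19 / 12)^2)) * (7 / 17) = -1759072 / 30685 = -57.33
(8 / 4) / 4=1 / 2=0.50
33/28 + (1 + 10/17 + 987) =989.77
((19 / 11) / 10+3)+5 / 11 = 399 / 110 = 3.63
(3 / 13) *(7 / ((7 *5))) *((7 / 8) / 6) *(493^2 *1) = 1701343 / 1040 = 1635.91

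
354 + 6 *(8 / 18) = 1070 / 3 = 356.67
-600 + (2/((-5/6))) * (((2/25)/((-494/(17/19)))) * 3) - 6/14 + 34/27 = -66431059207/110872125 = -599.17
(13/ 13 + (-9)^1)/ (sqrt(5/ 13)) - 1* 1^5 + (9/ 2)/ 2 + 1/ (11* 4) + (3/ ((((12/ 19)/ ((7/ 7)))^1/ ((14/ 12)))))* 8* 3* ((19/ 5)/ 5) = 28147/ 275 - 8* sqrt(65)/ 5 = 89.45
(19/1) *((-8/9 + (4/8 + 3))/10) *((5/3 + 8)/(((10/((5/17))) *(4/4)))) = 1.41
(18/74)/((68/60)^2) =2025/10693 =0.19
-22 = -22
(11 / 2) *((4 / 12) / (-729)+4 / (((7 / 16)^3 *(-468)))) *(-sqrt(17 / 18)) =10997657 *sqrt(34) / 117021996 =0.55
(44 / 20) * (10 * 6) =132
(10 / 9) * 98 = 980 / 9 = 108.89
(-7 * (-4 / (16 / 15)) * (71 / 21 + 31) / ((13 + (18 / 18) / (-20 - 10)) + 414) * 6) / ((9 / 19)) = 342950 / 12809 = 26.77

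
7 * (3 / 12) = 7 / 4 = 1.75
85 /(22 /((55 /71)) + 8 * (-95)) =-425 /3658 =-0.12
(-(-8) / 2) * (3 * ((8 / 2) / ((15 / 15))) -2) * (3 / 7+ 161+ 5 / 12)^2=924120125 / 882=1047755.24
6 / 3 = 2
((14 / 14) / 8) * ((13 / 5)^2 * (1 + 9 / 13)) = 143 / 100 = 1.43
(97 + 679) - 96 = 680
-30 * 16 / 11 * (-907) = 435360 / 11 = 39578.18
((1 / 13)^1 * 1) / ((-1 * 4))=-1 / 52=-0.02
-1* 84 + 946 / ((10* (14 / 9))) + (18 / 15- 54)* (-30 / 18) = 64.81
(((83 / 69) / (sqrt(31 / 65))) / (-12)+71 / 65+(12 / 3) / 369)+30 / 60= 76903 / 47970- 83 * sqrt(2015) / 25668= 1.46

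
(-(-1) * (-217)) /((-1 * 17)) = 12.76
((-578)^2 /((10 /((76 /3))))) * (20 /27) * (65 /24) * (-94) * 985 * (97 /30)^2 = -3594431297235194 /2187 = -1643544260281.30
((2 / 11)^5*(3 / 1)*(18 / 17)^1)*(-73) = -126144 / 2737867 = -0.05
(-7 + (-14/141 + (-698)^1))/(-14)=99419/1974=50.36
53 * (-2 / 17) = -106 / 17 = -6.24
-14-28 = -42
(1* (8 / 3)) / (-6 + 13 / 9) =-24 / 41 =-0.59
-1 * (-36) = 36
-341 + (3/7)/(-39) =-31032/91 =-341.01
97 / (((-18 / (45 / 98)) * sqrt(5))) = -97 * sqrt(5) / 196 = -1.11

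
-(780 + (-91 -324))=-365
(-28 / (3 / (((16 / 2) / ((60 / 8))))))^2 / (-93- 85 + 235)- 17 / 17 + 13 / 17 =2950268 / 1962225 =1.50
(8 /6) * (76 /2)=152 /3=50.67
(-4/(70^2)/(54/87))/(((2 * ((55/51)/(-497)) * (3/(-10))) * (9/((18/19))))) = -35003/329175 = -0.11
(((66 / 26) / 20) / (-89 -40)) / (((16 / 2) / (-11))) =121 / 89440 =0.00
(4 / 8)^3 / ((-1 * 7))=-1 / 56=-0.02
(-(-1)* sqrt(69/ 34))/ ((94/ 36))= 9* sqrt(2346)/ 799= 0.55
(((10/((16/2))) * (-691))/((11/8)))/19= -6910/209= -33.06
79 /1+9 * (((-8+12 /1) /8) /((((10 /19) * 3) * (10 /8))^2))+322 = 402.16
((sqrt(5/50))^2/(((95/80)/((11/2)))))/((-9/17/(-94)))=70312/855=82.24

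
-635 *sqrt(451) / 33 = -408.65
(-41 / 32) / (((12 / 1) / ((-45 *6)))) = 1845 / 64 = 28.83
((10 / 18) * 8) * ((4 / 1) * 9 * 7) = 1120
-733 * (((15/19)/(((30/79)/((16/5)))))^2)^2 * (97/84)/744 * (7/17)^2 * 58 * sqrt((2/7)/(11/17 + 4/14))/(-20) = 35979911101679552 * sqrt(3774)/3644932166128125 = 606.42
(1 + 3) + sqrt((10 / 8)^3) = 5.40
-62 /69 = -0.90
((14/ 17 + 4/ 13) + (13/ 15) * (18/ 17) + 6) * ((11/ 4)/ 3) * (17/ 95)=48917/ 37050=1.32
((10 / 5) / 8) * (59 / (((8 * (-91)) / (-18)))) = 531 / 1456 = 0.36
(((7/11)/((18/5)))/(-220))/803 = -0.00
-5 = -5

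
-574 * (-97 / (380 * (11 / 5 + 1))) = 45.79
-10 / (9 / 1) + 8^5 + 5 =32771.89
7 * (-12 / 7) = -12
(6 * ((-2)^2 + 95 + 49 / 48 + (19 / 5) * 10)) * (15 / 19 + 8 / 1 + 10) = 2365125 / 152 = 15560.03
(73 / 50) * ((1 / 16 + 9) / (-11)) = -2117 / 1760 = -1.20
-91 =-91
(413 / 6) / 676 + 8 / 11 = 36991 / 44616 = 0.83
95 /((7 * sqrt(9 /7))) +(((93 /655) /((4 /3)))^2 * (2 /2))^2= 6059221281 /47119987360000 +95 * sqrt(7) /21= 11.97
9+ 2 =11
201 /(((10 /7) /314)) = 220899 /5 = 44179.80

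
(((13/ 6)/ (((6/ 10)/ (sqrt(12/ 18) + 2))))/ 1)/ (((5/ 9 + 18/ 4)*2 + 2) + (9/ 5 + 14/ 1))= 325*sqrt(6)/ 7536 + 325/ 1256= 0.36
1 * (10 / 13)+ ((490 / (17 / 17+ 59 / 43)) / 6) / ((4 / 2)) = 143075 / 7956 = 17.98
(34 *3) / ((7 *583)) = 102 / 4081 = 0.02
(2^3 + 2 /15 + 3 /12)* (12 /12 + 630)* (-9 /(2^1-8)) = 317393 /40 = 7934.82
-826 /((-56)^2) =-59 /224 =-0.26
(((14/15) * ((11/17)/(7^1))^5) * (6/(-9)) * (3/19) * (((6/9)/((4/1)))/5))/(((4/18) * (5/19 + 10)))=-0.00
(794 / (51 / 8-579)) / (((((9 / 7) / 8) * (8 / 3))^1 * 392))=-794 / 96201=-0.01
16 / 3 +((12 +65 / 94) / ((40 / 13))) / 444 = 2973063 / 556480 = 5.34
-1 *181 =-181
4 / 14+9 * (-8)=-502 / 7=-71.71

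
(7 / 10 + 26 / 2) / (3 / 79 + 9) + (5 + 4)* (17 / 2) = 557033 / 7140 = 78.02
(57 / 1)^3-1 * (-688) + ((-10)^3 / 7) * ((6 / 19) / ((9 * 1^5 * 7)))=519163633 / 2793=185880.28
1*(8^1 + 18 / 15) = 46 / 5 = 9.20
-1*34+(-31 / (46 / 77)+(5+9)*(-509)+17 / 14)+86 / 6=-3475834 / 483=-7196.34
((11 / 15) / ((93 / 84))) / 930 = 154 / 216225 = 0.00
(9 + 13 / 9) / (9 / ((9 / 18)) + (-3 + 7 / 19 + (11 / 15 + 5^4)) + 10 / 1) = 4465 / 278346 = 0.02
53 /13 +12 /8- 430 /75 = -61 /390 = -0.16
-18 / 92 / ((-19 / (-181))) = -1629 / 874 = -1.86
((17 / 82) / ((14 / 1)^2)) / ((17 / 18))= 9 / 8036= 0.00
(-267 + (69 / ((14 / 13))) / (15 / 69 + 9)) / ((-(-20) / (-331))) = 51094815 / 11872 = 4303.81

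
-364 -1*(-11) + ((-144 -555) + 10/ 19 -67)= -21251/ 19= -1118.47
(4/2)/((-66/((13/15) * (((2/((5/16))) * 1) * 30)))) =-832/165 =-5.04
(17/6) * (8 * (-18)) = -408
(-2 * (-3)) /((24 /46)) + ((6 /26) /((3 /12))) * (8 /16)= 311 /26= 11.96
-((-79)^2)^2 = -38950081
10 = 10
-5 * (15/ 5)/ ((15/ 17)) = -17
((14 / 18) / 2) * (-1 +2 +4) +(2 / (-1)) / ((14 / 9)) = 83 / 126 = 0.66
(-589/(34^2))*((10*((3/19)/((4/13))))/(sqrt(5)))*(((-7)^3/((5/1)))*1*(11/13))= 350889*sqrt(5)/11560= 67.87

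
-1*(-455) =455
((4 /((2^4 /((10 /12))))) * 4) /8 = 0.10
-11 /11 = -1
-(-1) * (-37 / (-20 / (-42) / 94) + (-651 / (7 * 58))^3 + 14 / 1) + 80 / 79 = -562059021967 / 77069240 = -7292.91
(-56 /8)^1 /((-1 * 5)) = 7 /5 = 1.40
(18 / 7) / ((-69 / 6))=-36 / 161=-0.22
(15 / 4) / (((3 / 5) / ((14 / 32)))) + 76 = 5039 / 64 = 78.73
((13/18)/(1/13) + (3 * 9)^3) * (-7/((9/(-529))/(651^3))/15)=13412317401043057/90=149025748900478.41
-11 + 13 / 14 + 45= 489 / 14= 34.93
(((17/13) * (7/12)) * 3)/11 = 0.21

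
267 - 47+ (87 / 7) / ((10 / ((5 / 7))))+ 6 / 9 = 65137 / 294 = 221.55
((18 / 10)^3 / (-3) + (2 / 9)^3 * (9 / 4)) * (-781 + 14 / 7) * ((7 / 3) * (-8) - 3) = -32394.73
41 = 41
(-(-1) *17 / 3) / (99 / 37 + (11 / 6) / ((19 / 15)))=1406 / 1023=1.37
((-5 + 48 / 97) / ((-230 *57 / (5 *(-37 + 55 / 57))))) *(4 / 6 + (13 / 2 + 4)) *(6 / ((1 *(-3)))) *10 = 688090 / 49761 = 13.83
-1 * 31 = -31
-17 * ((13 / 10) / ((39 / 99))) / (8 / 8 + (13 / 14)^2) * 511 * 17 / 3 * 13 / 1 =-28350322 / 25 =-1134012.88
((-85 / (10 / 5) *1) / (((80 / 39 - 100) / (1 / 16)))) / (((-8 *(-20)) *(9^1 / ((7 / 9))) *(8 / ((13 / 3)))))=20111 / 2534768640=0.00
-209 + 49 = -160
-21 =-21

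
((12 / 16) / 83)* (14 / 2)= 21 / 332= 0.06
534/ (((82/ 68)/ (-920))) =-16703520/ 41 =-407402.93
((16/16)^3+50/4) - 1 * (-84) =97.50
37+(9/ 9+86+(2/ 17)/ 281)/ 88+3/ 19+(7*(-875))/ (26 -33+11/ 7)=1166.44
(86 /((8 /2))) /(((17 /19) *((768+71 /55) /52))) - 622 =-446228204 /719287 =-620.38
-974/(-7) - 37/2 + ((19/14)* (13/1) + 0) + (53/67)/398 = 25813059/186662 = 138.29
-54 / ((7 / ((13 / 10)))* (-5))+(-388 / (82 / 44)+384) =1275791 / 7175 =177.81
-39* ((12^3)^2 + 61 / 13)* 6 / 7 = -698721354 / 7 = -99817336.29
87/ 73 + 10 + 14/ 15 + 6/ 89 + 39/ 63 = 8739866/ 682185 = 12.81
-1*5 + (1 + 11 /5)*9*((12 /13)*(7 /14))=539 /65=8.29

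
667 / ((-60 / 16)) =-2668 / 15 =-177.87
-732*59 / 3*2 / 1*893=-25711256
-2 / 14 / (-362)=1 / 2534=0.00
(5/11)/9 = 5/99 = 0.05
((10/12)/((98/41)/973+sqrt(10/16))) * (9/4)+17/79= 888702673/4276307841+162393005 * sqrt(10)/216521916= 2.58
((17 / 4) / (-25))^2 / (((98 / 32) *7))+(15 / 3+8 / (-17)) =16511788 / 3644375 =4.53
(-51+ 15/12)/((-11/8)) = 398/11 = 36.18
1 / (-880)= -1 / 880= -0.00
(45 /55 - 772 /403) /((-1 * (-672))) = -695 /425568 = -0.00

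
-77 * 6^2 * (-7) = 19404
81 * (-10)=-810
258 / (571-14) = 258 / 557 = 0.46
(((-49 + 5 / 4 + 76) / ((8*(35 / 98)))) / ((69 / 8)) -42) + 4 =-25429 / 690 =-36.85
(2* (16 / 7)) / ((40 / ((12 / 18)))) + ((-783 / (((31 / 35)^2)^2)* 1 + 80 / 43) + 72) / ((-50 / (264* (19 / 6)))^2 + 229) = -860401922936549276 / 166839684410349615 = -5.16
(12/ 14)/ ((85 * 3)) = 2/ 595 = 0.00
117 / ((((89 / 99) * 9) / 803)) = 1033461 / 89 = 11611.92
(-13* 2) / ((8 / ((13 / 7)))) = -169 / 28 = -6.04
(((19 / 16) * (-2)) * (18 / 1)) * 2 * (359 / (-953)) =61389 / 1906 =32.21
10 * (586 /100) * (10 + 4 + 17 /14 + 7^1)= 91123 /70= 1301.76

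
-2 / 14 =-1 / 7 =-0.14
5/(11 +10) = 5/21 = 0.24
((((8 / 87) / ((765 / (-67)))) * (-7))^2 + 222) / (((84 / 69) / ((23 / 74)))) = 260103528359783 / 4589032473900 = 56.68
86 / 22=43 / 11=3.91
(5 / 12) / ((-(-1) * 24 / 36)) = 0.62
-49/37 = -1.32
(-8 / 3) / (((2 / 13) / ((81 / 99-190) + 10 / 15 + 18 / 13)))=321116 / 99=3243.60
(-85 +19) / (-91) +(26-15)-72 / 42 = 911 / 91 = 10.01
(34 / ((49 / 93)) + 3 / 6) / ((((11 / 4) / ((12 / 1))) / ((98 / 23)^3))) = 2937902016 / 133837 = 21951.34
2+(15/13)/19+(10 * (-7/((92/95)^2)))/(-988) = 8932227/4181216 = 2.14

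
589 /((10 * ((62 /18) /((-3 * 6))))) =-1539 /5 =-307.80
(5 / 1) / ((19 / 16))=80 / 19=4.21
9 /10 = 0.90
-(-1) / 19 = 1 / 19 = 0.05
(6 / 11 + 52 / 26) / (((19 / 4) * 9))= 112 / 1881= 0.06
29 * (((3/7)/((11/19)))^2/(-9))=-1.77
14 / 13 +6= 92 / 13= 7.08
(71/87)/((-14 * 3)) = -71/3654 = -0.02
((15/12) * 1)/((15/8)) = 2/3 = 0.67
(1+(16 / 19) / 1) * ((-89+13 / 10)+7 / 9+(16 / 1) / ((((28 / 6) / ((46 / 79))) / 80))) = 3622681 / 27018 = 134.08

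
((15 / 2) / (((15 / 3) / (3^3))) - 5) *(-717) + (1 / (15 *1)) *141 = -254441 / 10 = -25444.10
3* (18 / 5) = 54 / 5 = 10.80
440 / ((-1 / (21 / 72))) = -385 / 3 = -128.33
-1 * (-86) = 86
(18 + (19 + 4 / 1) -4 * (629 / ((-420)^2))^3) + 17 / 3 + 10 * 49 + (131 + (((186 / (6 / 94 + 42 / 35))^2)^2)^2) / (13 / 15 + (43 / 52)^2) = 141948865655161086.33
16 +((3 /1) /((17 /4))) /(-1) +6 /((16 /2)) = 1091 /68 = 16.04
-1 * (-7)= 7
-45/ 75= -3/ 5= -0.60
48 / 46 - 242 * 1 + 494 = 5820 / 23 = 253.04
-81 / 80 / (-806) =81 / 64480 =0.00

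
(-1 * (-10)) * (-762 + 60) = -7020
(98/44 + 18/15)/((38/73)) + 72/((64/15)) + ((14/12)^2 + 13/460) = 8600111/346104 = 24.85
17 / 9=1.89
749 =749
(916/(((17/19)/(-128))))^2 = 4962700754944/289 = 17171974930.60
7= 7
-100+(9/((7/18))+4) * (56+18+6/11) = 148100/77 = 1923.38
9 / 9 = 1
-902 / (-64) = 451 / 32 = 14.09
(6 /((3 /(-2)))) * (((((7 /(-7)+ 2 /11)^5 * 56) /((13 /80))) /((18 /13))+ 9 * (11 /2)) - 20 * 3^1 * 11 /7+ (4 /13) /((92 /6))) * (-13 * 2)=-366797283516 /25929211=-14146.10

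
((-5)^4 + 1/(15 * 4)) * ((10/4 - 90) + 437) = 218443.32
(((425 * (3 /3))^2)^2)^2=1064416113433837890625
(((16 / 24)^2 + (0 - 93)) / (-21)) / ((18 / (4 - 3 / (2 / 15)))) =-4403 / 972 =-4.53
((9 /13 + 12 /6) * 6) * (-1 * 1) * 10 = -161.54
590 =590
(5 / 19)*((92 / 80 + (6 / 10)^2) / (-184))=-151 / 69920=-0.00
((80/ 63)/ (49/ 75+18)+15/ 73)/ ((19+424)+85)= 53335/ 102944016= 0.00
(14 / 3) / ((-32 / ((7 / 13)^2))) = -0.04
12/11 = 1.09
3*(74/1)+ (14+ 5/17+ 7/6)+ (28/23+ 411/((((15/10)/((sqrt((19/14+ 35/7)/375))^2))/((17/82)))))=3361476416/14027125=239.64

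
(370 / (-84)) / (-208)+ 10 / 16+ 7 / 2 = 36221 / 8736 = 4.15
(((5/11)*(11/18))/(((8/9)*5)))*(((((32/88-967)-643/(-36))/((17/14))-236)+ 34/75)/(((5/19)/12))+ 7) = -3251221451/1122000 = -2897.70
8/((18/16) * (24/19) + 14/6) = 228/107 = 2.13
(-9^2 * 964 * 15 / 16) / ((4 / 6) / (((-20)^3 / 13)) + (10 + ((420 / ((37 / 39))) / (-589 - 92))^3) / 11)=-82900.38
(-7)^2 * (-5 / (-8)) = 245 / 8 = 30.62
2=2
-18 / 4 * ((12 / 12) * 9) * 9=-729 / 2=-364.50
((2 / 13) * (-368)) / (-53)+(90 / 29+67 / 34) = 4172763 / 679354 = 6.14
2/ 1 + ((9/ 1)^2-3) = 80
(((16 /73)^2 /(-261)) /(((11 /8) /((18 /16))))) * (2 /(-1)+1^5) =256 /1699951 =0.00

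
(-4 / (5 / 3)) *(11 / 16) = -33 / 20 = -1.65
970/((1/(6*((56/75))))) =21728/5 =4345.60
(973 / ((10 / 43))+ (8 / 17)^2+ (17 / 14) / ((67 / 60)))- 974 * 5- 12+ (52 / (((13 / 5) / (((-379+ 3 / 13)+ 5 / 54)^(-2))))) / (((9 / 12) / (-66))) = -66740921209161414221 / 95781566469585010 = -696.80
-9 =-9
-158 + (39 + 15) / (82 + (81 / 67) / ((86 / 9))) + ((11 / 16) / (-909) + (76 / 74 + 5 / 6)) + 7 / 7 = -39338934880339 / 254649165264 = -154.48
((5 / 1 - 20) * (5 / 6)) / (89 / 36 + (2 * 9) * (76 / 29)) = -13050 / 51829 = -0.25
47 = 47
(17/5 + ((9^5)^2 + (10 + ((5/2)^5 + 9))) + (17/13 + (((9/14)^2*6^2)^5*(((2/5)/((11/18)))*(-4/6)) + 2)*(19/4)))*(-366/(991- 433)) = -1374051946322084198675147/601062133832160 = -2286039776.89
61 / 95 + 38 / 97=9527 / 9215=1.03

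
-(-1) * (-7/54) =-7/54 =-0.13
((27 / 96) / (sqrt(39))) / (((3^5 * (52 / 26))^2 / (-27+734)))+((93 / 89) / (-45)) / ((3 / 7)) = -217 / 4005+707 * sqrt(39) / 32752512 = -0.05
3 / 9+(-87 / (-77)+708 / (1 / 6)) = 981626 / 231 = 4249.46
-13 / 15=-0.87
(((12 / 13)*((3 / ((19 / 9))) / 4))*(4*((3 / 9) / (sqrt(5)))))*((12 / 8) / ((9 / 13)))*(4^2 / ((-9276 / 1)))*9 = -216*sqrt(5) / 73435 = -0.01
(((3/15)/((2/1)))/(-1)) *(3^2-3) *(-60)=36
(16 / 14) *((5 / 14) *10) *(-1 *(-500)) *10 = 1000000 / 49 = 20408.16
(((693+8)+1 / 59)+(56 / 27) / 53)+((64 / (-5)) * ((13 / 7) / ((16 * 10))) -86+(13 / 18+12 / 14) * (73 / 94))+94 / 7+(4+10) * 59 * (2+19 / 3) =20868676995923 / 2777714100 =7512.90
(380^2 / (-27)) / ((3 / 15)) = -722000 / 27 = -26740.74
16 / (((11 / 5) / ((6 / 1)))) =480 / 11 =43.64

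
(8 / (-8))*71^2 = -5041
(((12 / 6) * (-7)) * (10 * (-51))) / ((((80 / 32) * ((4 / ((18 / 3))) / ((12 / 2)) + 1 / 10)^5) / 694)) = 11703889713600000 / 2476099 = 4726745462.76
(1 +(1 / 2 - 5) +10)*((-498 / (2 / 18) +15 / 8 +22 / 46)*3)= -32145945 / 368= -87353.11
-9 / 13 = -0.69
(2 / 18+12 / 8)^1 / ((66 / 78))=377 / 198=1.90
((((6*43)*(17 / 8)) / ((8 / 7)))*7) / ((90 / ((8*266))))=4763927 / 60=79398.78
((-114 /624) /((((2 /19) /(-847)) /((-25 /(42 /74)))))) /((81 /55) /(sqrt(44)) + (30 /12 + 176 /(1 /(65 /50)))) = -3637155652625 /12992340816 + 116961625*sqrt(11) /1443593424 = -279.68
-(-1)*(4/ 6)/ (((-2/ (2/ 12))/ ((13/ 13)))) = -1/ 18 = -0.06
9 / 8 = 1.12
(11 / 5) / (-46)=-11 / 230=-0.05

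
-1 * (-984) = 984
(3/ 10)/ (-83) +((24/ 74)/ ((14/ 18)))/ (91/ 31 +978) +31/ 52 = 100781779537/ 169962590980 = 0.59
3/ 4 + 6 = 6.75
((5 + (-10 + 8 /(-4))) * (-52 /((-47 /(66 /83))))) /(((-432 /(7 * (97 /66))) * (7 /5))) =44135 /421308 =0.10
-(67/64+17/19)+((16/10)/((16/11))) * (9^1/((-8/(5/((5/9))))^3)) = -16.04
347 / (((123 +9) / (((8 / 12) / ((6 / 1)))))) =347 / 1188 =0.29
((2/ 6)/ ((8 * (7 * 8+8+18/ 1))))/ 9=0.00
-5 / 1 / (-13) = 5 / 13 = 0.38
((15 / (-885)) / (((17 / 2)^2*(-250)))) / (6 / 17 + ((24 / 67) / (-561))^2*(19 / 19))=543169 / 204299676125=0.00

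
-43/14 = -3.07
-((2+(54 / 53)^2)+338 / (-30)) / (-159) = -346711 / 6699465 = -0.05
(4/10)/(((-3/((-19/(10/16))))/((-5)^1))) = -304/15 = -20.27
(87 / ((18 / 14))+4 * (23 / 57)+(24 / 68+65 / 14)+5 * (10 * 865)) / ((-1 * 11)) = -587737135 / 149226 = -3938.57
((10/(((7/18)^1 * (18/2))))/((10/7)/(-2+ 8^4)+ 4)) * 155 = 6345700/57321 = 110.70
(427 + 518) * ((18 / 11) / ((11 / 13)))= 221130 / 121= 1827.52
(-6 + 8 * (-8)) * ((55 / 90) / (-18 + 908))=-77 / 1602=-0.05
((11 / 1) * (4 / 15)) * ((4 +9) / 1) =572 / 15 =38.13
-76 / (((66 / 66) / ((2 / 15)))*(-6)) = 76 / 45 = 1.69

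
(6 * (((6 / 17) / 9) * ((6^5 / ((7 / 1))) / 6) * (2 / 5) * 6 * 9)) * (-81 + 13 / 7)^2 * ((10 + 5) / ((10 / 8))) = 2062004097024 / 29155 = 70725573.56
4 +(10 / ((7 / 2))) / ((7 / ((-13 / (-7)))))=1632 / 343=4.76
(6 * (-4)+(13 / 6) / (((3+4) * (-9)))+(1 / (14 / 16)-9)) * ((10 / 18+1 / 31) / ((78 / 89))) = -43988695 / 2056509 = -21.39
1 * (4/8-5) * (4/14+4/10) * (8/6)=-144/35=-4.11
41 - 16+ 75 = 100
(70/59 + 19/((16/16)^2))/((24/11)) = 9.25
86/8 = 43/4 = 10.75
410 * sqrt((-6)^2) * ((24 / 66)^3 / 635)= 31488 / 169037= 0.19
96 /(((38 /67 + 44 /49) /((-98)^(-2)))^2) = 13467 /27774888050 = 0.00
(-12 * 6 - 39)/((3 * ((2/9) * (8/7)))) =-2331/16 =-145.69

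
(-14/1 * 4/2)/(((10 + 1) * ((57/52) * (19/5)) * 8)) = -910/11913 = -0.08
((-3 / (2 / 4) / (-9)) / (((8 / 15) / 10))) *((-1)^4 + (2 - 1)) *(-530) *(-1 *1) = 13250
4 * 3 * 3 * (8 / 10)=144 / 5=28.80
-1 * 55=-55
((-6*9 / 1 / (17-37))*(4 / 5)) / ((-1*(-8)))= 0.27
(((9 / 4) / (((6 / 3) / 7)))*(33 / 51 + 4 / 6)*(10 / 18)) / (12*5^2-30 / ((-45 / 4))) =2345 / 123488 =0.02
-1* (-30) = 30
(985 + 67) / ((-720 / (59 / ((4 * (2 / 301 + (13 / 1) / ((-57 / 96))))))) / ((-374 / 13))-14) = -33189404402 / 1613350169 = -20.57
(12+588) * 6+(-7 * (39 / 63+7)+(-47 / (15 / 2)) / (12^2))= 3830353 / 1080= 3546.62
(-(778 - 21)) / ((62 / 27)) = -329.66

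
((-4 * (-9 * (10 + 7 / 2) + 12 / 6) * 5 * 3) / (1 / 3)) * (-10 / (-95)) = 43020 / 19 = 2264.21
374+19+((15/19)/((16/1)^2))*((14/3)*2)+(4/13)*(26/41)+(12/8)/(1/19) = 21025467/49856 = 421.72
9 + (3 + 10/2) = 17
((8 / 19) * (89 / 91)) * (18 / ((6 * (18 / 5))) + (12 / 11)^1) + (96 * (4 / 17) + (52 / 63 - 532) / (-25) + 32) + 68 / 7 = 6281172896 / 72747675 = 86.34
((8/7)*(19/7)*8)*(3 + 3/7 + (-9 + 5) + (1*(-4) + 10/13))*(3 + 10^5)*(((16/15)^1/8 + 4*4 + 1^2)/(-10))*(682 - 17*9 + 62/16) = 19598996752264/2275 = 8614943627.37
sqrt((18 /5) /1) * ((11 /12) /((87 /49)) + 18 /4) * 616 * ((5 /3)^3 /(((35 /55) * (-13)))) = -3281.04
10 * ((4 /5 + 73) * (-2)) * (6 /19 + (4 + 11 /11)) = -149076 /19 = -7846.11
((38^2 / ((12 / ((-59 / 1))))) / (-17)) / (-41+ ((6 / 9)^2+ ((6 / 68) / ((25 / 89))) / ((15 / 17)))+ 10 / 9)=-15974250 / 1495133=-10.68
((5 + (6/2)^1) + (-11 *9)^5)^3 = -860058352470771546698724070771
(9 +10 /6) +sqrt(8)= 2 * sqrt(2) +32 /3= 13.50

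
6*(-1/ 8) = -3/ 4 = -0.75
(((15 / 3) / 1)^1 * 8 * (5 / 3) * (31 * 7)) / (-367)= -43400 / 1101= -39.42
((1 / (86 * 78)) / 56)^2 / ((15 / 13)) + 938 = 152725975234561 / 162820869120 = 938.00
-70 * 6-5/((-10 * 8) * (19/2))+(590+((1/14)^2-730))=-4170793/7448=-559.99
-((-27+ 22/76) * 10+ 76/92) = 116364/437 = 266.28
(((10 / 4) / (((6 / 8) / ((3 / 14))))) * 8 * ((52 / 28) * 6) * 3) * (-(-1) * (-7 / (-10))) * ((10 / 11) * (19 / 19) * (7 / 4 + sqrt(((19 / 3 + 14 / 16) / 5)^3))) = 2249 * sqrt(5190) / 770 + 2340 / 11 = 423.15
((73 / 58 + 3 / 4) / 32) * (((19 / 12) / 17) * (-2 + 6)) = 4427 / 189312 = 0.02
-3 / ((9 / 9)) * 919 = -2757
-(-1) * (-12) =-12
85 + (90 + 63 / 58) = 176.09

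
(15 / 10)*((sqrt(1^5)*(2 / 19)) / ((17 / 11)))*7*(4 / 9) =0.32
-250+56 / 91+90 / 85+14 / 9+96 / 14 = -3340310 / 13923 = -239.91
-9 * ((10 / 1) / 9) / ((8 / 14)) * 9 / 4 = -315 / 8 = -39.38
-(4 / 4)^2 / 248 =-1 / 248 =-0.00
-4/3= -1.33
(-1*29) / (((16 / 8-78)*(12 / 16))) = 29 / 57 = 0.51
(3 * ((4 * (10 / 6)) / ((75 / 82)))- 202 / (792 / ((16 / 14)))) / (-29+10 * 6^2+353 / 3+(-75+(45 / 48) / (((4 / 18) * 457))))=0.06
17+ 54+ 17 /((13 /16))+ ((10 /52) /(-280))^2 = 194871041 /2119936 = 91.92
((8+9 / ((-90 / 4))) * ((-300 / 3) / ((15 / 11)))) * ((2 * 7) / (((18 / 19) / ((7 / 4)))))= -389158 / 27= -14413.26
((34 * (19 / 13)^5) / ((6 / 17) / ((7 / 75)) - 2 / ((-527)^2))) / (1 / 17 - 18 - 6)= -2.50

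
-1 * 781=-781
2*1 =2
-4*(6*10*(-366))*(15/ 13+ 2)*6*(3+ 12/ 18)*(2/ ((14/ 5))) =396158400/ 91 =4353389.01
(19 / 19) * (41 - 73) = -32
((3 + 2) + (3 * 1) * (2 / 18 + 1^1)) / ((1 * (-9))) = -25 / 27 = -0.93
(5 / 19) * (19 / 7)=5 / 7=0.71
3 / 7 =0.43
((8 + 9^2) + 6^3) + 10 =315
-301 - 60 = -361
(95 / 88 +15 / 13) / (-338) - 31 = -11989387 / 386672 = -31.01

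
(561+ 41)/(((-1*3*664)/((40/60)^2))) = -301/2241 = -0.13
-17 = -17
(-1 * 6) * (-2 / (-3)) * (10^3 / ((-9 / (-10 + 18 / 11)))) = -368000 / 99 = -3717.17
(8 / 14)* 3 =12 / 7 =1.71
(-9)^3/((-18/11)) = 891/2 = 445.50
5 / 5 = 1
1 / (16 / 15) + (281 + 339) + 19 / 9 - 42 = 83671 / 144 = 581.05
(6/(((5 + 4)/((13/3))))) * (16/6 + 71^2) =14570.59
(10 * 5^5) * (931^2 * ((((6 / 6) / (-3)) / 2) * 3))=-13543140625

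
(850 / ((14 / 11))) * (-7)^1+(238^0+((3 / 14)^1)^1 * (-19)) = -65493 / 14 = -4678.07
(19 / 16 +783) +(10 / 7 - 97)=77125 / 112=688.62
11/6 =1.83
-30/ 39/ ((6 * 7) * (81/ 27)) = -5/ 819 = -0.01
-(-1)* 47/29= 47/29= 1.62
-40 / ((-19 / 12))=480 / 19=25.26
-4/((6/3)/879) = -1758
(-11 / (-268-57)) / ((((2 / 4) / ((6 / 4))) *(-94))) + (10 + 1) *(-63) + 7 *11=-18818833 / 30550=-616.00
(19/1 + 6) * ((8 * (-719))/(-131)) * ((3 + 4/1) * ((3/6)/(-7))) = -71900/131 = -548.85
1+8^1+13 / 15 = 148 / 15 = 9.87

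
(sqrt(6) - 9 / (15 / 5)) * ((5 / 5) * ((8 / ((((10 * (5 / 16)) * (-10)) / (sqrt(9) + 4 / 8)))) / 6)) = 56 / 125 - 56 * sqrt(6) / 375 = 0.08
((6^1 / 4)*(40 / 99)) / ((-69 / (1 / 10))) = -2 / 2277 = -0.00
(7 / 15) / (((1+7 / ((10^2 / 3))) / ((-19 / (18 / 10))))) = -13300 / 3267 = -4.07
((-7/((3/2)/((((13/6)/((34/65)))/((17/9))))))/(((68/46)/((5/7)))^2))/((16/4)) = -0.60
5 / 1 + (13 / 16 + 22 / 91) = 8815 / 1456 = 6.05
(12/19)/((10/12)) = 72/95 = 0.76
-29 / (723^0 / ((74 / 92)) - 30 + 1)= 1073 / 1027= 1.04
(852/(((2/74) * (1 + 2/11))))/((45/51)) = 1964996/65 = 30230.71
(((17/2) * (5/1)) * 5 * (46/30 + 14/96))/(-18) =-34255/1728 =-19.82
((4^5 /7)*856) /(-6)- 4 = -438356 /21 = -20874.10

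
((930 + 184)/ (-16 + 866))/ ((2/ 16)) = 4456/ 425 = 10.48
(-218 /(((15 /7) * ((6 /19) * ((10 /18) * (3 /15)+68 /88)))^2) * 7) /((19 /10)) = -7016548 /3125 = -2245.30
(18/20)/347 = 9/3470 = 0.00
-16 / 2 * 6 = -48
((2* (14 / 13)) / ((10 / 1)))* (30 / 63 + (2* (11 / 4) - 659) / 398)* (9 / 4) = -4497 / 7960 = -0.56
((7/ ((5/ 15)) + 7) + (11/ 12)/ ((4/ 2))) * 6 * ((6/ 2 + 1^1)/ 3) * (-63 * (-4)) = 57372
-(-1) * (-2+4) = 2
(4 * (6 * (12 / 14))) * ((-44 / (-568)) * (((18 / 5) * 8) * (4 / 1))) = 456192 / 2485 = 183.58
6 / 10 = 3 / 5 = 0.60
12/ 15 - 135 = -671/ 5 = -134.20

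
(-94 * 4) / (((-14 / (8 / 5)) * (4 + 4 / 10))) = 752 / 77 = 9.77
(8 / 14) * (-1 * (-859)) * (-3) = -10308 / 7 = -1472.57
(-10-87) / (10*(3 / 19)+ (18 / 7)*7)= -1843 / 372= -4.95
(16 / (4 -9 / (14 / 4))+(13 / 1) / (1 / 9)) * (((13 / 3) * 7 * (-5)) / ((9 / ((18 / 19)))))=-116662 / 57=-2046.70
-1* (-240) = 240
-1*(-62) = 62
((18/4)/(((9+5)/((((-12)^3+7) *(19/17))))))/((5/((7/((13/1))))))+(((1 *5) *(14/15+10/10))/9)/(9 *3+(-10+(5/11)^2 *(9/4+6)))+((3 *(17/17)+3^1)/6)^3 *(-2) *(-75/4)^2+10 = -149220667507/196433640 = -759.65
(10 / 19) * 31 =310 / 19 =16.32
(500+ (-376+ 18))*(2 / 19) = 284 / 19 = 14.95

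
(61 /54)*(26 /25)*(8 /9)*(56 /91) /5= 3904 /30375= 0.13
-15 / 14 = -1.07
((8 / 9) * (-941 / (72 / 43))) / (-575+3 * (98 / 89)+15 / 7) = 25208449 / 28741392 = 0.88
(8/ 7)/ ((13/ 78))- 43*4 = -1156/ 7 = -165.14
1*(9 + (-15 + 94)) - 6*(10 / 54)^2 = 21334 / 243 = 87.79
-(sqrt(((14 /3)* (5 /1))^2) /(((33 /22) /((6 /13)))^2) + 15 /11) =-19925 /5577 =-3.57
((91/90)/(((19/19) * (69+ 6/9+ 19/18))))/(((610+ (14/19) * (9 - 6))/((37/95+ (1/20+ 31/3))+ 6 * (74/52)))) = 2003351/4442260800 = 0.00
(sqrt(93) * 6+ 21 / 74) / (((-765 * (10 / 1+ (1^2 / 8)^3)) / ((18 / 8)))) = -0.02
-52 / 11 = -4.73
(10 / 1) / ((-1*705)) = -2 / 141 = -0.01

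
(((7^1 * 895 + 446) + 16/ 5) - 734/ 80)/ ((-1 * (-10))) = 268201/ 400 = 670.50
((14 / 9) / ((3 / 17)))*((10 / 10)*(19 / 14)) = 323 / 27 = 11.96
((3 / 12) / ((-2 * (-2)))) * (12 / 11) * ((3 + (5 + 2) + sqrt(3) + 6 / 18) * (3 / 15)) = 3 * sqrt(3) / 220 + 31 / 220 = 0.16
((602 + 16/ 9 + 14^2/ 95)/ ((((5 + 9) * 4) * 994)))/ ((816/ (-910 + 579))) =-85728007/ 19417829760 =-0.00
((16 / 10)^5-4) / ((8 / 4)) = 10134 / 3125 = 3.24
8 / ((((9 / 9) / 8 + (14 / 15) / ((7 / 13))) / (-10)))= -9600 / 223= -43.05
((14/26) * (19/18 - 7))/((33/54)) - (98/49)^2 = -1321/143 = -9.24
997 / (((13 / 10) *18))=4985 / 117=42.61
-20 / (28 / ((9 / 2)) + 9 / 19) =-684 / 229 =-2.99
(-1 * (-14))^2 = 196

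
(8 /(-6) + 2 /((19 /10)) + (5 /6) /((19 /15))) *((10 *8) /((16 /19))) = 215 /6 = 35.83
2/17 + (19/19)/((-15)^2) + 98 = 375317/3825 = 98.12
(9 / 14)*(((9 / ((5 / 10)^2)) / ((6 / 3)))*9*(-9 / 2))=-6561 / 14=-468.64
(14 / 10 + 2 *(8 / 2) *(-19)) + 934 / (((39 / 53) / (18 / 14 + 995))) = 1725929171 / 1365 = 1264416.98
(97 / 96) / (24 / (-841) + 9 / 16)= 81577 / 43110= 1.89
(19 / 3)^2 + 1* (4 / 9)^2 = 3265 / 81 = 40.31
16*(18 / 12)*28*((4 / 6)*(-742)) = -332416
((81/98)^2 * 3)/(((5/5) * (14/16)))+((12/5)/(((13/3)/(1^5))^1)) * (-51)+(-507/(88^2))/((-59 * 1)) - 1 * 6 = -15923912895747/499138319680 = -31.90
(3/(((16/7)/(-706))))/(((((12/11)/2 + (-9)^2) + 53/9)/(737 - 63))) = -247319919/34624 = -7143.02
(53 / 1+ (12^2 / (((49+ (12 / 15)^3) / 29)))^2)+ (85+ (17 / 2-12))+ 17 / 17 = 7249.27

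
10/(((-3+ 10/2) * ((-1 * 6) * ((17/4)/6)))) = -20/17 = -1.18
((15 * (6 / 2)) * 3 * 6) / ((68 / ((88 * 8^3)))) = 9123840 / 17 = 536696.47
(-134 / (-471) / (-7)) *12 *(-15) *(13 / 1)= 104520 / 1099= 95.10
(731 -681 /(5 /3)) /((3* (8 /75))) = 1007.50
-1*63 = -63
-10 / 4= -5 / 2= -2.50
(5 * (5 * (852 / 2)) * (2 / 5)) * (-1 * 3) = -12780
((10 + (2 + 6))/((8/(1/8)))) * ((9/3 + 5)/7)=9/28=0.32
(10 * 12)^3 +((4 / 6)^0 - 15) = 1727986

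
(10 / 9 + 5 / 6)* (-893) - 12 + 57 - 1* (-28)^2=-2475.39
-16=-16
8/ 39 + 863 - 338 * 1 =20483/ 39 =525.21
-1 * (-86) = 86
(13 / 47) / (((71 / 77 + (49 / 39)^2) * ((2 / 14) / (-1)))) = -10657647 / 13764796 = -0.77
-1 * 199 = -199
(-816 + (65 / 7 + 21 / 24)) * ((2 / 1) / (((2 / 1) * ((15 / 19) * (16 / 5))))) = -318.98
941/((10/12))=5646/5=1129.20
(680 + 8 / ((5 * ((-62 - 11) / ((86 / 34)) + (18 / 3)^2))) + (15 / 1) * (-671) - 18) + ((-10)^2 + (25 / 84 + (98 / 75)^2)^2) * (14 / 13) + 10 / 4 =-65682384032746217 / 7071553125000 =-9288.25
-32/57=-0.56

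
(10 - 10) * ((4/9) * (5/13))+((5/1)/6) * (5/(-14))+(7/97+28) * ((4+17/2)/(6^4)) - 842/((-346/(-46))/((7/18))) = -13262888687/304474464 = -43.56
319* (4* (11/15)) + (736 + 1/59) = 1479499/885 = 1671.75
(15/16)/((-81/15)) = -25/144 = -0.17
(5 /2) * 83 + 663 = 1741 /2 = 870.50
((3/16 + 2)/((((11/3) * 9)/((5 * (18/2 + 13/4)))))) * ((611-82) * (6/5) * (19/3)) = 17237465/1056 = 16323.36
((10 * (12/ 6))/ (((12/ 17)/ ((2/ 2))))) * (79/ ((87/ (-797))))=-5351855/ 261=-20505.19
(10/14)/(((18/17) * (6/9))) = 85/84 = 1.01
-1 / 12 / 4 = -1 / 48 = -0.02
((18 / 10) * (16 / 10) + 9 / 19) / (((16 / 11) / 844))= 3697353 / 1900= 1945.98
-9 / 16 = -0.56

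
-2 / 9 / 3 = -2 / 27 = -0.07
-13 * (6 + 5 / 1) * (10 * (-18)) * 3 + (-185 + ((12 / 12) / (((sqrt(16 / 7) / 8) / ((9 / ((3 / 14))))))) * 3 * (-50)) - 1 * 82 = 76953 - 12600 * sqrt(7) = 43616.53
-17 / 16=-1.06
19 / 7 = 2.71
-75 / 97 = -0.77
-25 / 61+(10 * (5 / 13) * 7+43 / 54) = 1169449 / 42822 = 27.31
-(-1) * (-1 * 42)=-42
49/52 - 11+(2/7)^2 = -25419/2548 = -9.98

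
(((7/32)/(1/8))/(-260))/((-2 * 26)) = 7/54080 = 0.00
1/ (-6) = -1/ 6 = -0.17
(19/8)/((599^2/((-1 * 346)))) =-3287/1435204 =-0.00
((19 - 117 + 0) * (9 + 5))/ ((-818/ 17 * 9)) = 3.17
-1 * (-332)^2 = -110224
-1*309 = -309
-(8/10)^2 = -0.64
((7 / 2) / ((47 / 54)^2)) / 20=5103 / 22090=0.23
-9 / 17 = -0.53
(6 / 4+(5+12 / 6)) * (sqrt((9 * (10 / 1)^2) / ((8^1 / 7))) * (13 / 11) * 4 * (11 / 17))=195 * sqrt(14)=729.62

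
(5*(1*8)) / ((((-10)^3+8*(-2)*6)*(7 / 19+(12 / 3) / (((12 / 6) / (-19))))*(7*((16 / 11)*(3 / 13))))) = 19 / 46032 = 0.00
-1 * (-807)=807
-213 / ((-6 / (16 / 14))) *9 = 2556 / 7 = 365.14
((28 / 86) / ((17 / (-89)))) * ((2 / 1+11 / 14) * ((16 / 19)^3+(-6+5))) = 1.91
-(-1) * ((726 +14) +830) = 1570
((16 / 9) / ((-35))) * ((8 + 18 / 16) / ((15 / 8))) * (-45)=1168 / 105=11.12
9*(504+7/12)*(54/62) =490455/124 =3955.28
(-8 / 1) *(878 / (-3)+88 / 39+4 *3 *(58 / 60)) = 2230.48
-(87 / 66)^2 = -841 / 484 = -1.74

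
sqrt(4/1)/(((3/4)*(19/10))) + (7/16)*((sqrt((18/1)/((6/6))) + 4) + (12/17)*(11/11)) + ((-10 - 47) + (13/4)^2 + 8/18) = -1978189/46512 + 21*sqrt(2)/16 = -40.67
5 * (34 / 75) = 34 / 15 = 2.27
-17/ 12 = -1.42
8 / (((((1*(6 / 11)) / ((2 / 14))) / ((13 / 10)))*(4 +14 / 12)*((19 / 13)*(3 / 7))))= 7436 / 8835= 0.84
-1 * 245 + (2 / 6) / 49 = -36014 / 147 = -244.99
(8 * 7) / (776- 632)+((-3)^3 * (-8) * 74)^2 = 4598788615 / 18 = 255488256.39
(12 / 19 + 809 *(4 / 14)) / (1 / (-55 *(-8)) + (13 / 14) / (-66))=-40690320 / 2071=-19647.67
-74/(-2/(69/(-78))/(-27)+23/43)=-1976022/12047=-164.03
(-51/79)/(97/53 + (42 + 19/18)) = -48654/3382859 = -0.01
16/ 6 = 8/ 3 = 2.67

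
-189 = -189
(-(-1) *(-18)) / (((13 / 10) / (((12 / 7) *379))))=-818640 / 91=-8996.04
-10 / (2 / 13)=-65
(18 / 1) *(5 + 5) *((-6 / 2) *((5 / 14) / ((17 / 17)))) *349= -471150 / 7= -67307.14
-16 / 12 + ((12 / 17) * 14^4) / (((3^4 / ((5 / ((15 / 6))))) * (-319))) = -502556 / 146421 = -3.43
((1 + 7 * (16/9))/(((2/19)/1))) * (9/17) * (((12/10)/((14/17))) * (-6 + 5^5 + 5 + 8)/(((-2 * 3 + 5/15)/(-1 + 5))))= -129608424/595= -217829.28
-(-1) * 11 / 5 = 11 / 5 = 2.20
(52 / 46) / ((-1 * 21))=-26 / 483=-0.05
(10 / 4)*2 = 5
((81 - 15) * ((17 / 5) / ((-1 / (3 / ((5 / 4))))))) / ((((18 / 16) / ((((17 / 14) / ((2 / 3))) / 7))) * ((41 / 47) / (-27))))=193639248 / 50225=3855.44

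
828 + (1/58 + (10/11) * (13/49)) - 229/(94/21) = 570901113/734657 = 777.10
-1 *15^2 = -225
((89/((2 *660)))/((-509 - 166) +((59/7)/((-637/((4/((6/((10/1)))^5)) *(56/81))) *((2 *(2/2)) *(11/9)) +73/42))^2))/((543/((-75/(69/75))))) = 867322558986811405/57832088661763198709256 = 0.00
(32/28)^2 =64/49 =1.31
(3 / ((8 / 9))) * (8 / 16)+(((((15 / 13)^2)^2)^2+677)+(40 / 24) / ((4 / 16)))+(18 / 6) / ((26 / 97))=27396347921465 / 39155074608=699.69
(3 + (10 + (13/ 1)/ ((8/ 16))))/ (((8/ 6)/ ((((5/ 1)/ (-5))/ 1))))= -117/ 4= -29.25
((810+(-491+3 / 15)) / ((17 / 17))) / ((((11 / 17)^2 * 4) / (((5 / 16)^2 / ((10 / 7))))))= 807177 / 61952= 13.03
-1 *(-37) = 37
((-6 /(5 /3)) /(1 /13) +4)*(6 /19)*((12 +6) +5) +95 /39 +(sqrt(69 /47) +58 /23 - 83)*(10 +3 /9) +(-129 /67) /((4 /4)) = -6519919723 /5709405 +31*sqrt(3243) /141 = -1129.44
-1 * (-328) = 328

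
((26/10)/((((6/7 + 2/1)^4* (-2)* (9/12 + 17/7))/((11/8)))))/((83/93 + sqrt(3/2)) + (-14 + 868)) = -0.00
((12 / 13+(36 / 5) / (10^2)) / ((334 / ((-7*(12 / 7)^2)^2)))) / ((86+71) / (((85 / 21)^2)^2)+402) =47627015040 / 15207988709719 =0.00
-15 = -15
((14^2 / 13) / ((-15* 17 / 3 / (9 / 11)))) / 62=-882 / 376805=-0.00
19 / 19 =1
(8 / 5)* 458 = 732.80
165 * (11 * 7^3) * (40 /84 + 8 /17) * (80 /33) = 72872800 /51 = 1428878.43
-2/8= -1/4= -0.25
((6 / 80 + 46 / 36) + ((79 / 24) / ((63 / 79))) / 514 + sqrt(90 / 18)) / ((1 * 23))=5287883 / 89374320 + sqrt(5) / 23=0.16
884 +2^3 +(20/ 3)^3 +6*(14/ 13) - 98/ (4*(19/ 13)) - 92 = 14484997/ 13338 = 1085.99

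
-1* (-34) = 34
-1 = -1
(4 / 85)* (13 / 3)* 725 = 7540 / 51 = 147.84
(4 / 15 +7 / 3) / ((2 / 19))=247 / 10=24.70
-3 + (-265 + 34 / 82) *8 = -86907 / 41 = -2119.68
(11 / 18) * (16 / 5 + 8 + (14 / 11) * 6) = 518 / 45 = 11.51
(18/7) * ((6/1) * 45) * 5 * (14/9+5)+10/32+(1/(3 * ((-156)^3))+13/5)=9072697023433/398623680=22760.06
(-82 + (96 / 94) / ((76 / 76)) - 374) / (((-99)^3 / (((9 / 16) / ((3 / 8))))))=4 / 5687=0.00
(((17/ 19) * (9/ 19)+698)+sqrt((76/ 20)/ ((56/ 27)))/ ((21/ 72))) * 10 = 36 * sqrt(3990)/ 49+2521310/ 361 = 7030.65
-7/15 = -0.47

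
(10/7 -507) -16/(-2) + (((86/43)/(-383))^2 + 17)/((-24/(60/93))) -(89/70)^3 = -500.08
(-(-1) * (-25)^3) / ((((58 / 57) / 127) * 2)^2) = -818798765625 / 13456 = -60850086.62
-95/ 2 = -47.50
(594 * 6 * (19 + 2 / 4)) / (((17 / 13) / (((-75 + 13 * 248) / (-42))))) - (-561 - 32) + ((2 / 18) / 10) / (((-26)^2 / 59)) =-28844408504339 / 7239960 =-3984056.34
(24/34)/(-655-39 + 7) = -0.00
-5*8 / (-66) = 20 / 33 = 0.61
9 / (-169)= -9 / 169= -0.05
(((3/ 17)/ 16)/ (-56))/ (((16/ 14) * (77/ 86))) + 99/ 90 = 3685499/ 3351040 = 1.10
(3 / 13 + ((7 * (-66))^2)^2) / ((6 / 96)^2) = 151618159301376 / 13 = 11662935330875.08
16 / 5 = 3.20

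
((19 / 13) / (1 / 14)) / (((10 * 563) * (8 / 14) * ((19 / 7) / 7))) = 2401 / 146380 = 0.02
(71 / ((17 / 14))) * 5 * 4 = 19880 / 17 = 1169.41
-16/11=-1.45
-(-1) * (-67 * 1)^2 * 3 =13467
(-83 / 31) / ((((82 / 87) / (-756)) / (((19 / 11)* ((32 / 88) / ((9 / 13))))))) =299642616 / 153791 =1948.38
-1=-1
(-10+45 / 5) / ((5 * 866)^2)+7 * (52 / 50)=136491991 / 18748900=7.28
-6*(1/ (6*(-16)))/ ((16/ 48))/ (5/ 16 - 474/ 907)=-2721/ 3049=-0.89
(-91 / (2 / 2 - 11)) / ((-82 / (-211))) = 19201 / 820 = 23.42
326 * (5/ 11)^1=1630/ 11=148.18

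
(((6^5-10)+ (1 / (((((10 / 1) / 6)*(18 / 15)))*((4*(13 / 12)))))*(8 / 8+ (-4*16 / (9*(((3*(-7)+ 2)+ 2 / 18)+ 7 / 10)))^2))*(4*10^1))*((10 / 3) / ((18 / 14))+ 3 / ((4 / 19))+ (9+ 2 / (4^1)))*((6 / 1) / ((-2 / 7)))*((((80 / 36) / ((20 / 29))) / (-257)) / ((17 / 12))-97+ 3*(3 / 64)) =4378148249333684857885525 / 263006507335104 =16646539637.73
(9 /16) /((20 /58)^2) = 7569 /1600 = 4.73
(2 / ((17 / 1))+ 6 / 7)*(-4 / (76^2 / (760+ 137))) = -26013 / 42959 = -0.61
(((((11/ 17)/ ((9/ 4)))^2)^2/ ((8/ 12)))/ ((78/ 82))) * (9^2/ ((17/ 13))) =76835968/ 115008417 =0.67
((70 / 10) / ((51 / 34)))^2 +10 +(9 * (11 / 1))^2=88495 / 9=9832.78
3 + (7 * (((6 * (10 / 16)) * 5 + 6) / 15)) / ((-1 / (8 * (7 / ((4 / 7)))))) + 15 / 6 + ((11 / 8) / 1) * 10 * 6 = -1043.90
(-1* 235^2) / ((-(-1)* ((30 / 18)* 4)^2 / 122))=-1212741 / 8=-151592.62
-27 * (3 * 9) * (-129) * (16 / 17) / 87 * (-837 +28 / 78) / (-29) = 5455046736 / 185861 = 29350.14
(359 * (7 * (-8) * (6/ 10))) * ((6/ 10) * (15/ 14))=-38772/ 5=-7754.40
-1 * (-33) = 33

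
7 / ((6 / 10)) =35 / 3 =11.67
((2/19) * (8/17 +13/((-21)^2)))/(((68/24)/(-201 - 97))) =-4468808/807177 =-5.54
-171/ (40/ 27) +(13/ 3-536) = -77651/ 120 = -647.09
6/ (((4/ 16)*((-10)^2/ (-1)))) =-6/ 25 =-0.24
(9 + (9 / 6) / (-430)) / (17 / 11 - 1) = 28369 / 1720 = 16.49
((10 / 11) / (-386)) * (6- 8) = 10 / 2123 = 0.00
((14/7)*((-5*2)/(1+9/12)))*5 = -400/7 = -57.14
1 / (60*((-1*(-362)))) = 1 / 21720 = 0.00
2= 2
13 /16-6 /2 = -35 /16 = -2.19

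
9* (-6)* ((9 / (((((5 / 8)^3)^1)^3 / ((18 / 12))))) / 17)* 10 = -195689447424 / 6640625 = -29468.53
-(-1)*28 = 28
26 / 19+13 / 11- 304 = -63003 / 209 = -301.45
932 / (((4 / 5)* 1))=1165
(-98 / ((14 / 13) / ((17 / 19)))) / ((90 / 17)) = -26299 / 1710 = -15.38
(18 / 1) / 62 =9 / 31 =0.29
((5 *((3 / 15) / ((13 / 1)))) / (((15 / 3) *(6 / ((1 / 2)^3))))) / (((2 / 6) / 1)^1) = 1 / 1040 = 0.00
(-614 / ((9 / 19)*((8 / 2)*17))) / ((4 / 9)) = -5833 / 136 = -42.89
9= 9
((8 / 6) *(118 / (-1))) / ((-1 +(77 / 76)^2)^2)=-15746947072 / 70227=-224229.24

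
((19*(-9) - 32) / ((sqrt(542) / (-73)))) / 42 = 2117*sqrt(542) / 3252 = 15.16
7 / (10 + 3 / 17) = 119 / 173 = 0.69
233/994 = 0.23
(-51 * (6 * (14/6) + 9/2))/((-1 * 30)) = 629/20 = 31.45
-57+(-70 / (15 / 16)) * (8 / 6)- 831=-8888 / 9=-987.56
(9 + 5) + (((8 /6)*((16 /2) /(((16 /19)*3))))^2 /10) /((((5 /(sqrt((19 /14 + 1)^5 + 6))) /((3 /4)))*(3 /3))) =361*sqrt(593072718) /3704400 + 14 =16.37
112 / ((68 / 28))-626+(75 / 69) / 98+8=-21912963 / 38318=-571.87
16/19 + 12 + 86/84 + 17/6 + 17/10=24471/1330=18.40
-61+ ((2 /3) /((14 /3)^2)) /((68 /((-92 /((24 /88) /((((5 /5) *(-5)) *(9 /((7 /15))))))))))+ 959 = 10643251 /11662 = 912.64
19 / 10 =1.90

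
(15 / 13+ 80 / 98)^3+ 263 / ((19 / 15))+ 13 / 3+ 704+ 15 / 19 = 924.40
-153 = -153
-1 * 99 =-99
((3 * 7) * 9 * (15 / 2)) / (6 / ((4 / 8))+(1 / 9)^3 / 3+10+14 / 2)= 6200145 / 126848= 48.88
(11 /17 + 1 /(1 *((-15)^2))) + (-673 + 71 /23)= -58878284 /87975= -669.26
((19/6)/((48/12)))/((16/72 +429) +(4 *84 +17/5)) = 285/276704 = 0.00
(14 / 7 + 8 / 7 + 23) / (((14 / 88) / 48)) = 7887.67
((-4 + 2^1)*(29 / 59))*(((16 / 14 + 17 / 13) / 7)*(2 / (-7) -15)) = 1383938 / 263081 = 5.26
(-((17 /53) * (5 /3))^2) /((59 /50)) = -361250 /1491579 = -0.24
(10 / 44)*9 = 45 / 22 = 2.05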